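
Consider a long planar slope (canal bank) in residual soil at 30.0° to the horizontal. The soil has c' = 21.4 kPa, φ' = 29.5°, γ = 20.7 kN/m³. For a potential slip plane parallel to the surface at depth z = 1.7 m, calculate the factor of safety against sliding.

For an infinite slope with a slip plane parallel to the surface (no pore pressure): FS = [c' + γz cos²β tanφ'] / [γz sinβ cosβ].
γz = 20.7·1.7 = 35.19 kN/m²
Numerator = 21.4 + 35.19·cos²30.0°·tan29.5° = 21.4 + 35.19·0.7500·0.5658 = 36.332 kPa
Denominator = 35.19·sin30.0°·cos30.0° = 35.19·0.5000·0.8660 = 15.238 kPa
FS = 36.332 / 15.238 = 2.384

FS = 2.38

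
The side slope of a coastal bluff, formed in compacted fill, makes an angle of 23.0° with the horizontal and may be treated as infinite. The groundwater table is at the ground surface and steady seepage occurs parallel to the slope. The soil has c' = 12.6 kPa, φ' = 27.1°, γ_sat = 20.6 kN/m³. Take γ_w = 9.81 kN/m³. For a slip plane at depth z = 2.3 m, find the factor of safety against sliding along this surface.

FS = 1.37

With seepage parallel to the slope and the water table at the surface, the effective normal stress on the slip plane uses the buoyant unit weight γ' = γ_sat − γ_w while the driving shear stress uses γ_sat:
FS = [c' + γ' z cos²β tanφ'] / [γ_sat z sinβ cosβ]
γ' = 20.6 − 9.81 = 10.79 kN/m³
Numerator = 12.6 + 10.79·2.3·cos²23.0°·tan27.1° = 12.6 + 10.79·2.3·0.8473·0.5117 = 23.361 kPa
Denominator = 20.6·2.3·sin23.0°·cos23.0° = 20.6·2.3·0.3907·0.9205 = 17.041 kPa
FS = 23.361 / 17.041 = 1.371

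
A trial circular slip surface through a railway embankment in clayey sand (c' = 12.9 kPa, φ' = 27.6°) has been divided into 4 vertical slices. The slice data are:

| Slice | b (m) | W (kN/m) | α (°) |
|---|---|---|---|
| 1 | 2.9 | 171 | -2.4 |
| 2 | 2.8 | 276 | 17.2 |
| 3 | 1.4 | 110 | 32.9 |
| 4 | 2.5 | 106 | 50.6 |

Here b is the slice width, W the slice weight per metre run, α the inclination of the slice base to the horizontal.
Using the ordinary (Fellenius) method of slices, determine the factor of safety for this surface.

FS = 2.12

Ordinary method of slices: FS = Σ[c'·Δl_i + (W_i cosα_i)·tanφ'] / Σ W_i sinα_i, with Δl_i = b_i / cosα_i.
Slice 1: Δl = 2.9/cos(-2.4°) = 2.903 m; N'_1 = 171·cos(-2.4°) = 170.9; c'Δl = 37.44; W sinα = -7.2
Slice 2: Δl = 2.8/cos17.2° = 2.931 m; N'_2 = 276·cos17.2° = 263.7; c'Δl = 37.81; W sinα = 81.6
Slice 3: Δl = 1.4/cos32.9° = 1.667 m; N'_3 = 110·cos32.9° = 92.4; c'Δl = 21.51; W sinα = 59.7
Slice 4: Δl = 2.5/cos50.6° = 3.939 m; N'_4 = 106·cos50.6° = 67.3; c'Δl = 50.81; W sinα = 81.9
Σc'Δl = 147.6 kN/m; ΣN' = 594.1 kN/m; ΣW sinα = 216.1 kN/m
Resisting = 147.6 + 594.1·tan27.6° = 147.6 + 310.6 = 458.2 kN/m
FS = 458.2 / 216.1 = 2.120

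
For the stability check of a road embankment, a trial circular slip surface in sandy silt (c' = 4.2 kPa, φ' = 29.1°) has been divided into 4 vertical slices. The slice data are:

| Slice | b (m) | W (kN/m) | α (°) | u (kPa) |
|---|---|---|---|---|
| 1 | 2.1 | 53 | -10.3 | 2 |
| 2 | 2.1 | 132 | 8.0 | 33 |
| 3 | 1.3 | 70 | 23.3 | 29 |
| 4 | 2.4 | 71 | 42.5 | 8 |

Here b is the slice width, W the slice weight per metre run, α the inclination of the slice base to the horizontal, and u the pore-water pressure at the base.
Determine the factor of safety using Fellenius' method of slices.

Ordinary method of slices: FS = Σ[c'·Δl_i + (W_i cosα_i − u_i·Δl_i)·tanφ'] / Σ W_i sinα_i, with Δl_i = b_i / cosα_i.
Slice 1: Δl = 2.1/cos(-10.3°) = 2.134 m; N'_1 = 53·cos(-10.3°) − 2·2.134 = 47.9; c'Δl = 8.96; W sinα = -9.5
Slice 2: Δl = 2.1/cos8.0° = 2.121 m; N'_2 = 132·cos8.0° − 33·2.121 = 60.7; c'Δl = 8.91; W sinα = 18.4
Slice 3: Δl = 1.3/cos23.3° = 1.415 m; N'_3 = 70·cos23.3° − 29·1.415 = 23.2; c'Δl = 5.94; W sinα = 27.7
Slice 4: Δl = 2.4/cos42.5° = 3.255 m; N'_4 = 71·cos42.5° − 8·3.255 = 26.3; c'Δl = 13.67; W sinα = 48.0
Σc'Δl = 37.5 kN/m; ΣN' = 158.2 kN/m; ΣW sinα = 84.5 kN/m
Resisting = 37.5 + 158.2·tan29.1° = 37.5 + 88.0 = 125.5 kN/m
FS = 125.5 / 84.5 = 1.485

FS = 1.48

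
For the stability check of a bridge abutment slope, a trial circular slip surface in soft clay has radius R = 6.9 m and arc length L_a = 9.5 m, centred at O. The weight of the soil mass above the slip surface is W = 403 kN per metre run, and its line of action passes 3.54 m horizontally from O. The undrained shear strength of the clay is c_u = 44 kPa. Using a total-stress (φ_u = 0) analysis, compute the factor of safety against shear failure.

FS = 2.02

Taking moments about the centre O, the resisting moment is provided by the undrained shear strength acting along the arc:
M_R = c_u·L_a·R = 44·9.50·6.9 = 2884.2 kN·m/m
M_D = W·d = 403·3.54 = 1426.6 kN·m/m
FS = M_R / M_D = 2884.2 / 1426.6 = 2.022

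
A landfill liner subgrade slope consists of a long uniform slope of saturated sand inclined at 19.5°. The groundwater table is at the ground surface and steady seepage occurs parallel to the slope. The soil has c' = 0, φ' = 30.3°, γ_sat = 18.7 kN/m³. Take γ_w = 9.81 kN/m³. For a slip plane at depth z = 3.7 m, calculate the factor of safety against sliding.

With seepage parallel to the slope and the water table at the surface, the effective normal stress on the slip plane uses the buoyant unit weight γ' = γ_sat − γ_w while the driving shear stress uses γ_sat:
FS = [c' + γ' z cos²β tanφ'] / [γ_sat z sinβ cosβ]
(For c' = 0 this reduces to FS = (γ'/γ_sat)·tanφ'/tanβ.)
γ' = 18.7 − 9.81 = 8.89 kN/m³
Numerator = 0.0 + 8.89·3.7·cos²19.5°·tan30.3° = 0.0 + 8.89·3.7·0.8886·0.5844 = 17.079 kPa
Denominator = 18.7·3.7·sin19.5°·cos19.5° = 18.7·3.7·0.3338·0.9426 = 21.771 kPa
FS = 17.079 / 21.771 = 0.784

FS = 0.78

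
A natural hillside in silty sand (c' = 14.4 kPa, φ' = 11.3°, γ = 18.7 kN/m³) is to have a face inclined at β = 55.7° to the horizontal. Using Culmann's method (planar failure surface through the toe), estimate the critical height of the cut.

H_c = 8.74 m

Culmann's analysis gives the critical failure plane at α_cr = (β + φ')/2 = (55.7 + 11.3)/2 = 33.5°, and the critical height
H_c = (4c'/γ) · sinβ cosφ' / [1 − cos(β − φ')]
    = (4·14.4/18.7) · sin55.7°·cos11.3° / [1 − cos(44.4°)]
    = 3.080 · 0.8261·0.9806 / [1 − 0.7145]
    = 3.080 · 0.8101 / 0.2855
    = 8.74 m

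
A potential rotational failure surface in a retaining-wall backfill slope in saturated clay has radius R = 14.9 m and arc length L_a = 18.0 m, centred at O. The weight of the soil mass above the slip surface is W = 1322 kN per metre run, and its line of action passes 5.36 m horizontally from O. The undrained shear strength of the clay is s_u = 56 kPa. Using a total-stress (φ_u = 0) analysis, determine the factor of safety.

Taking moments about the centre O, the resisting moment is provided by the undrained shear strength acting along the arc:
M_R = s_u·L_a·R = 56·18.00·14.9 = 15019.2 kN·m/m
M_D = W·d = 1322·5.36 = 7085.9 kN·m/m
FS = M_R / M_D = 15019.2 / 7085.9 = 2.120

FS = 2.12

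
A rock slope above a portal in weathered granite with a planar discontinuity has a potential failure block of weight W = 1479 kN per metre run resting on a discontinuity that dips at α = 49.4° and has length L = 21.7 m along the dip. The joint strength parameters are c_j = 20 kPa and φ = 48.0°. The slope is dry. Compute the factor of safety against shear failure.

FS = 1.34

Resolving the block weight along and normal to the plane and applying the Mohr–Coulomb strength on the joint:
N' = W cosα = 1479·cos49.4° = 962.5 kN/m
Driving force T = W sinα = 1479·sin49.4° = 1123.0 kN/m
Resisting force R = c_j·L + N'·tanφ = 20·21.7 + 962.5·tan48.0° = 434.0 + 1069.0 = 1503.0 kN/m
FS = R / T = 1503.0 / 1123.0 = 1.338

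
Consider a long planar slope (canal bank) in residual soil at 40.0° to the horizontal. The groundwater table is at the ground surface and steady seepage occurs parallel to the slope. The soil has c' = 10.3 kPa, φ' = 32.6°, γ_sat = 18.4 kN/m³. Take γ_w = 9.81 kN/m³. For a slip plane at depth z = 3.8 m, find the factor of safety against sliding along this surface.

FS = 0.65

With seepage parallel to the slope and the water table at the surface, the effective normal stress on the slip plane uses the buoyant unit weight γ' = γ_sat − γ_w while the driving shear stress uses γ_sat:
FS = [c' + γ' z cos²β tanφ'] / [γ_sat z sinβ cosβ]
γ' = 18.4 − 9.81 = 8.59 kN/m³
Numerator = 10.3 + 8.59·3.8·cos²40.0°·tan32.6° = 10.3 + 8.59·3.8·0.5868·0.6395 = 22.550 kPa
Denominator = 18.4·3.8·sin40.0°·cos40.0° = 18.4·3.8·0.6428·0.7660 = 34.429 kPa
FS = 22.550 / 34.429 = 0.655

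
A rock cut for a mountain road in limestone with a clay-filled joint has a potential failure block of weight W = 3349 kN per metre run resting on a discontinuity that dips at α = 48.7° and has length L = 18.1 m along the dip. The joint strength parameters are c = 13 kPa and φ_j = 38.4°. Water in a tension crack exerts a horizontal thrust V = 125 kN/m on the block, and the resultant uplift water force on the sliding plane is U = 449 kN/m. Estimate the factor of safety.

Resolving the block weight along and normal to the plane and applying the Mohr–Coulomb strength on the joint:
N' = W cosα − U − V sinα = 3349·cos48.7° − 449 − 125·sin48.7° = 1667.4 kN/m
Driving force T = W sinα + V cosα = 3349·sin48.7° + 125·cos48.7° = 2598.5 kN/m
Resisting force R = c·L + N'·tanφ_j = 13·18.1 + 1667.4·tan38.4° = 235.3 + 1321.6 = 1556.9 kN/m
FS = R / T = 1556.9 / 2598.5 = 0.599

FS = 0.60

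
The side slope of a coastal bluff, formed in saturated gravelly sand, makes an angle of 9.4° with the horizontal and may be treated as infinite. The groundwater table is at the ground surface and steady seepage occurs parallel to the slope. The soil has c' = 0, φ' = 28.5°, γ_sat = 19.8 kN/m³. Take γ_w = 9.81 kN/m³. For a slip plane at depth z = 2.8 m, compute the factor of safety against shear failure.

With seepage parallel to the slope and the water table at the surface, the effective normal stress on the slip plane uses the buoyant unit weight γ' = γ_sat − γ_w while the driving shear stress uses γ_sat:
FS = [c' + γ' z cos²β tanφ'] / [γ_sat z sinβ cosβ]
(For c' = 0 this reduces to FS = (γ'/γ_sat)·tanφ'/tanβ.)
γ' = 19.8 − 9.81 = 9.99 kN/m³
Numerator = 0.0 + 9.99·2.8·cos²9.4°·tan28.5° = 0.0 + 9.99·2.8·0.9733·0.5430 = 14.782 kPa
Denominator = 19.8·2.8·sin9.4°·cos9.4° = 19.8·2.8·0.1633·0.9866 = 8.933 kPa
FS = 14.782 / 8.933 = 1.655

FS = 1.65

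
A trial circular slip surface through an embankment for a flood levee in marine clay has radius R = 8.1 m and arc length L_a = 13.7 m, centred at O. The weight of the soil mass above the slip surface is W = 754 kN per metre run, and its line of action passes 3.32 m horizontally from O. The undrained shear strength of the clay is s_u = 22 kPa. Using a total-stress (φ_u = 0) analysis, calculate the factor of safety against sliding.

Taking moments about the centre O, the resisting moment is provided by the undrained shear strength acting along the arc:
M_R = s_u·L_a·R = 22·13.70·8.1 = 2441.3 kN·m/m
M_D = W·d = 754·3.32 = 2503.3 kN·m/m
FS = M_R / M_D = 2441.3 / 2503.3 = 0.975

FS = 0.98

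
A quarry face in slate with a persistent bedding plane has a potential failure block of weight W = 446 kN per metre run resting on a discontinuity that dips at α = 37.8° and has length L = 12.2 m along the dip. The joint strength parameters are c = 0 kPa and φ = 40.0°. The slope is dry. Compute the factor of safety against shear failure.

FS = 1.08

Resolving the block weight along and normal to the plane and applying the Mohr–Coulomb strength on the joint:
N' = W cosα = 446·cos37.8° = 352.4 kN/m
Driving force T = W sinα = 446·sin37.8° = 273.4 kN/m
Resisting force R = c·L + N'·tanφ = 0·12.2 + 352.4·tan40.0° = 0.0 + 295.7 = 295.7 kN/m
FS = R / T = 295.7 / 273.4 = 1.082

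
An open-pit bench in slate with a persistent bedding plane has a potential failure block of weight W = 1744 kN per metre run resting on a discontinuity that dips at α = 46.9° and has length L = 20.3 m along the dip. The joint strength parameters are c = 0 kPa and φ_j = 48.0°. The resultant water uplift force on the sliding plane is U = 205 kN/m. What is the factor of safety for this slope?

FS = 0.86

Resolving the block weight along and normal to the plane and applying the Mohr–Coulomb strength on the joint:
N' = W cosα − U = 1744·cos46.9° − 205 = 986.6 kN/m
Driving force T = W sinα = 1744·sin46.9° = 1273.4 kN/m
Resisting force R = c·L + N'·tanφ_j = 0·20.3 + 986.6·tan48.0° = 0.0 + 1095.8 = 1095.8 kN/m
FS = R / T = 1095.8 / 1273.4 = 0.860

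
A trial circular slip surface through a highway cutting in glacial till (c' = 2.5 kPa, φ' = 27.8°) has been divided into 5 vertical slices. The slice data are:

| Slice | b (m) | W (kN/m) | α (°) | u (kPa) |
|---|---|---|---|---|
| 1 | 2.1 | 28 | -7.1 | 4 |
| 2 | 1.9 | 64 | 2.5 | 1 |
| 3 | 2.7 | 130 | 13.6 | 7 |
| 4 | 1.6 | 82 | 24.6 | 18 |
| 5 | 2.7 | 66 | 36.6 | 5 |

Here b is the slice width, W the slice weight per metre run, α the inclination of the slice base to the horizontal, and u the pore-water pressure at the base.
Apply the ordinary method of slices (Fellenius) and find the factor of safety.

Ordinary method of slices: FS = Σ[c'·Δl_i + (W_i cosα_i − u_i·Δl_i)·tanφ'] / Σ W_i sinα_i, with Δl_i = b_i / cosα_i.
Slice 1: Δl = 2.1/cos(-7.1°) = 2.116 m; N'_1 = 28·cos(-7.1°) − 4·2.116 = 19.3; c'Δl = 5.29; W sinα = -3.5
Slice 2: Δl = 1.9/cos2.5° = 1.902 m; N'_2 = 64·cos2.5° − 1·1.902 = 62.0; c'Δl = 4.75; W sinα = 2.8
Slice 3: Δl = 2.7/cos13.6° = 2.778 m; N'_3 = 130·cos13.6° − 7·2.778 = 106.9; c'Δl = 6.94; W sinα = 30.6
Slice 4: Δl = 1.6/cos24.6° = 1.760 m; N'_4 = 82·cos24.6° − 18·1.760 = 42.9; c'Δl = 4.40; W sinα = 34.1
Slice 5: Δl = 2.7/cos36.6° = 3.363 m; N'_5 = 66·cos36.6° − 5·3.363 = 36.2; c'Δl = 8.41; W sinα = 39.4
Σc'Δl = 29.8 kN/m; ΣN' = 267.3 kN/m; ΣW sinα = 103.4 kN/m
Resisting = 29.8 + 267.3·tan27.8° = 29.8 + 140.9 = 170.7 kN/m
FS = 170.7 / 103.4 = 1.651

FS = 1.65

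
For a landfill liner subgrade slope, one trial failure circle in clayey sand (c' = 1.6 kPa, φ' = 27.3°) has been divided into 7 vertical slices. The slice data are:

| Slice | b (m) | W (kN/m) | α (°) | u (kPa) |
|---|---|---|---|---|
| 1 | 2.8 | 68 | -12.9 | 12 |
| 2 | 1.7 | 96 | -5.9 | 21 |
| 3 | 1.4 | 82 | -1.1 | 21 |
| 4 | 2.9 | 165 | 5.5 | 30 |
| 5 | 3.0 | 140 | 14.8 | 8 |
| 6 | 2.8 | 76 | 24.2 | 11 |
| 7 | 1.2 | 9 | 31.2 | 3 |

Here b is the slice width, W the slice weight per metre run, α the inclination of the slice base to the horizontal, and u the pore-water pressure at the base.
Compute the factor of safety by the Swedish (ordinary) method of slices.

FS = 3.58

Ordinary method of slices: FS = Σ[c'·Δl_i + (W_i cosα_i − u_i·Δl_i)·tanφ'] / Σ W_i sinα_i, with Δl_i = b_i / cosα_i.
Slice 1: Δl = 2.8/cos(-12.9°) = 2.872 m; N'_1 = 68·cos(-12.9°) − 12·2.872 = 31.8; c'Δl = 4.60; W sinα = -15.2
Slice 2: Δl = 1.7/cos(-5.9°) = 1.709 m; N'_2 = 96·cos(-5.9°) − 21·1.709 = 59.6; c'Δl = 2.73; W sinα = -9.9
Slice 3: Δl = 1.4/cos(-1.1°) = 1.400 m; N'_3 = 82·cos(-1.1°) − 21·1.400 = 52.6; c'Δl = 2.24; W sinα = -1.6
Slice 4: Δl = 2.9/cos5.5° = 2.913 m; N'_4 = 165·cos5.5° − 30·2.913 = 76.8; c'Δl = 4.66; W sinα = 15.8
Slice 5: Δl = 3.0/cos14.8° = 3.103 m; N'_5 = 140·cos14.8° − 8·3.103 = 110.5; c'Δl = 4.96; W sinα = 35.8
Slice 6: Δl = 2.8/cos24.2° = 3.070 m; N'_6 = 76·cos24.2° − 11·3.070 = 35.6; c'Δl = 4.91; W sinα = 31.2
Slice 7: Δl = 1.2/cos31.2° = 1.403 m; N'_7 = 9·cos31.2° − 3·1.403 = 3.5; c'Δl = 2.24; W sinα = 4.7
Σc'Δl = 26.4 kN/m; ΣN' = 370.4 kN/m; ΣW sinα = 60.8 kN/m
Resisting = 26.4 + 370.4·tan27.3° = 26.4 + 191.2 = 217.5 kN/m
FS = 217.5 / 60.8 = 3.580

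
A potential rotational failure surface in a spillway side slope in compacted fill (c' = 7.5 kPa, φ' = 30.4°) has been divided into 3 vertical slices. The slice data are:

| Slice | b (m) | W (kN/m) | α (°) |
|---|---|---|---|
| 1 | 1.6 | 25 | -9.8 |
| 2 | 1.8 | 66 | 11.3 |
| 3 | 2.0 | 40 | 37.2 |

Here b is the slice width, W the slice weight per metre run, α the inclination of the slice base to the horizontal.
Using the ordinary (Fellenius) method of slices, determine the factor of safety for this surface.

FS = 3.53

Ordinary method of slices: FS = Σ[c'·Δl_i + (W_i cosα_i)·tanφ'] / Σ W_i sinα_i, with Δl_i = b_i / cosα_i.
Slice 1: Δl = 1.6/cos(-9.8°) = 1.624 m; N'_1 = 25·cos(-9.8°) = 24.6; c'Δl = 12.18; W sinα = -4.3
Slice 2: Δl = 1.8/cos11.3° = 1.836 m; N'_2 = 66·cos11.3° = 64.7; c'Δl = 13.77; W sinα = 12.9
Slice 3: Δl = 2.0/cos37.2° = 2.511 m; N'_3 = 40·cos37.2° = 31.9; c'Δl = 18.83; W sinα = 24.2
Σc'Δl = 44.8 kN/m; ΣN' = 121.2 kN/m; ΣW sinα = 32.9 kN/m
Resisting = 44.8 + 121.2·tan30.4° = 44.8 + 71.1 = 115.9 kN/m
FS = 115.9 / 32.9 = 3.527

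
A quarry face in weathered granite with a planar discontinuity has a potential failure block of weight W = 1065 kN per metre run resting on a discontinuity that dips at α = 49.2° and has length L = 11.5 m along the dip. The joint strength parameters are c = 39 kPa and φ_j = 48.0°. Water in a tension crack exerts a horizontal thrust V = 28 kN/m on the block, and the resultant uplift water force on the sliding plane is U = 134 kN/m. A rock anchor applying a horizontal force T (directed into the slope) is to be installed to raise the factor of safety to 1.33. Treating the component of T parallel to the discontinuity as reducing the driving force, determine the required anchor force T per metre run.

Resolving forces along and normal to the sliding plane, with the horizontal anchor force T adding T·sinα to the effective normal force and T·cosα acting up the plane against the driving force:
FS = [cL + (W cosα − U − V sinα + T sinα) tanφ_j] / [W sinα + V cosα − T cosα]
Without the anchor: N' = 540.7 kN/m, driving T_d = 824.5 kN/m, resisting R = 39·11.5 + 540.7·tan48.0° = 1049.0 kN/m, FS = 1.27.
Setting FS = 1.33 and solving for T:
1.33·(824.5 − T cos49.2°) = 1049.0 + T sin49.2°·tan48.0°
T·(sin49.2°·tan48.0° + 1.33·cos49.2°) = 1.33·824.5 − 1049.0
T·(0.7570·1.1106 + 1.33·0.6534) = 1096.6 − 1049.0 = 47.6
T·1.7098 = 47.6
T = 27.8 kN/m

T = 28 kN/m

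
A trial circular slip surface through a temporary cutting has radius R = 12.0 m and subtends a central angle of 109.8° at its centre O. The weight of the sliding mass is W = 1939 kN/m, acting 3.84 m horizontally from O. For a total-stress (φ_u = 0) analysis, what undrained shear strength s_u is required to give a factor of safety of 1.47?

s_u = 39.7 kPa

FS = s_u·L_a·R / (W·d), so s_u = FS·W·d / (L_a·R).
Arc length L_a = R·θ = 12.0·(109.8°·π/180) = 12.0·1.9164 = 23.00 m
s_u = 1.47·1939·3.84 / (23.00·12.0) = 10945.3 / 275.96 = 39.66 kPa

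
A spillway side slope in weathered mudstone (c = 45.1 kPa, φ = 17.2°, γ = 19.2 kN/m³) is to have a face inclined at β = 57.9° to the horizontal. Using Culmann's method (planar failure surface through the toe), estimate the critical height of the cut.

H_c = 31.44 m

Culmann's analysis gives the critical failure plane at α_cr = (β + φ)/2 = (57.9 + 17.2)/2 = 37.5°, and the critical height
H_c = (4c/γ) · sinβ cosφ / [1 − cos(β − φ)]
    = (4·45.1/19.2) · sin57.9°·cos17.2° / [1 − cos(40.7°)]
    = 9.396 · 0.8471·0.9553 / [1 − 0.7581]
    = 9.396 · 0.8092 / 0.2419
    = 31.44 m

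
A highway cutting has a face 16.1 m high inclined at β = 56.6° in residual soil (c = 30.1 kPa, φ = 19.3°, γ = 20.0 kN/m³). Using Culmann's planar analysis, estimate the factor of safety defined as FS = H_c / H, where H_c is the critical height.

H_c = (4c/γ) · sinβ cosφ / [1 − cos(β − φ)]
    = (4·30.1/20.0) · sin56.6°·cos19.3° / [1 − cos37.3°]
    = 6.020 · 0.7879 / 0.2045 = 23.19 m
FS = H_c / H = 23.19 / 16.1 = 1.440

FS = 1.44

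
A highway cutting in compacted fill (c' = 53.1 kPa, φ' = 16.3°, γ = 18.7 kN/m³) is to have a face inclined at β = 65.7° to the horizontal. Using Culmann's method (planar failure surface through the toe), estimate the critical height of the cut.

Culmann's analysis gives the critical failure plane at α_cr = (β + φ')/2 = (65.7 + 16.3)/2 = 41.0°, and the critical height
H_c = (4c'/γ) · sinβ cosφ' / [1 − cos(β − φ')]
    = (4·53.1/18.7) · sin65.7°·cos16.3° / [1 − cos(49.4°)]
    = 11.358 · 0.9114·0.9598 / [1 − 0.6508]
    = 11.358 · 0.8748 / 0.3492
    = 28.45 m

H_c = 28.45 m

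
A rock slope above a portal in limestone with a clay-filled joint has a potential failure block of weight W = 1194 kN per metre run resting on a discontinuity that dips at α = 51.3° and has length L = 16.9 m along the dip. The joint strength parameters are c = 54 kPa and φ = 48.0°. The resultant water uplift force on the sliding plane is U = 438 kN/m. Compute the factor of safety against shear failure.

Resolving the block weight along and normal to the plane and applying the Mohr–Coulomb strength on the joint:
N' = W cosα − U = 1194·cos51.3° − 438 = 308.5 kN/m
Driving force T = W sinα = 1194·sin51.3° = 931.8 kN/m
Resisting force R = c·L + N'·tanφ = 54·16.9 + 308.5·tan48.0° = 912.6 + 342.7 = 1255.3 kN/m
FS = R / T = 1255.3 / 931.8 = 1.347

FS = 1.35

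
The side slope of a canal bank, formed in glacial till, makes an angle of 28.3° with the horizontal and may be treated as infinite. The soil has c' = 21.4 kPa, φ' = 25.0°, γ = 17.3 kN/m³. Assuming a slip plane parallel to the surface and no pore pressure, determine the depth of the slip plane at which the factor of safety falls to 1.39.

z = 5.66 m

Setting FS = 1.39 in FS = [c' + γz cos²β tanφ'] / [γz sinβ cosβ] and solving for z:
z = c' / [γ cosβ (FS·sinβ − cosβ·tanφ')]
  = 21.4 / [17.3·cos28.3°·(1.39·sin28.3° − cos28.3°·tan25.0°)]
  = 21.4 / [17.3·0.8805·(1.39·0.4741 − 0.8805·0.4663)]
  = 21.4 / 3.7838 = 5.656 m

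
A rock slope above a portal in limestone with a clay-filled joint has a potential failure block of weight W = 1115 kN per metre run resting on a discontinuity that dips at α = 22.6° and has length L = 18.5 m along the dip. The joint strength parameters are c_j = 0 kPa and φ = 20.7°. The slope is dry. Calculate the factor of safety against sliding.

FS = 0.91

Resolving the block weight along and normal to the plane and applying the Mohr–Coulomb strength on the joint:
N' = W cosα = 1115·cos22.6° = 1029.4 kN/m
Driving force T = W sinα = 1115·sin22.6° = 428.5 kN/m
Resisting force R = c_j·L + N'·tanφ = 0·18.5 + 1029.4·tan20.7° = 0.0 + 389.0 = 389.0 kN/m
FS = R / T = 389.0 / 428.5 = 0.908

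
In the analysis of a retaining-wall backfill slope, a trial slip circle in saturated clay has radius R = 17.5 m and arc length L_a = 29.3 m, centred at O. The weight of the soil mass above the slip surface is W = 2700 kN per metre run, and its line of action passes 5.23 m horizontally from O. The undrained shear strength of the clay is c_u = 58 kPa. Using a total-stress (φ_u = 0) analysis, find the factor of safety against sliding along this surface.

FS = 2.11

Taking moments about the centre O, the resisting moment is provided by the undrained shear strength acting along the arc:
M_R = c_u·L_a·R = 58·29.30·17.5 = 29739.5 kN·m/m
M_D = W·d = 2700·5.23 = 14121.0 kN·m/m
FS = M_R / M_D = 29739.5 / 14121.0 = 2.106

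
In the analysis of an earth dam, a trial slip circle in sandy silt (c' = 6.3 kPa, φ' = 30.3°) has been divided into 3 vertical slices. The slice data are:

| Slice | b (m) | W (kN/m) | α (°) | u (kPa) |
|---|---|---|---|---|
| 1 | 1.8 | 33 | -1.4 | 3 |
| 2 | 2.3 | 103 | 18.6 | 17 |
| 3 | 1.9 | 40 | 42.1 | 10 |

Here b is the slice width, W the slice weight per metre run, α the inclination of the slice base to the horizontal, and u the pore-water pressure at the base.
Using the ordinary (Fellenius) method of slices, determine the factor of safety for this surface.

Ordinary method of slices: FS = Σ[c'·Δl_i + (W_i cosα_i − u_i·Δl_i)·tanφ'] / Σ W_i sinα_i, with Δl_i = b_i / cosα_i.
Slice 1: Δl = 1.8/cos(-1.4°) = 1.801 m; N'_1 = 33·cos(-1.4°) − 3·1.801 = 27.6; c'Δl = 11.34; W sinα = -0.8
Slice 2: Δl = 2.3/cos18.6° = 2.427 m; N'_2 = 103·cos18.6° − 17·2.427 = 56.4; c'Δl = 15.29; W sinα = 32.9
Slice 3: Δl = 1.9/cos42.1° = 2.561 m; N'_3 = 40·cos42.1° − 10·2.561 = 4.1; c'Δl = 16.13; W sinα = 26.8
Σc'Δl = 42.8 kN/m; ΣN' = 88.0 kN/m; ΣW sinα = 58.9 kN/m
Resisting = 42.8 + 88.0·tan30.3° = 42.8 + 51.4 = 94.2 kN/m
FS = 94.2 / 58.9 = 1.600

FS = 1.60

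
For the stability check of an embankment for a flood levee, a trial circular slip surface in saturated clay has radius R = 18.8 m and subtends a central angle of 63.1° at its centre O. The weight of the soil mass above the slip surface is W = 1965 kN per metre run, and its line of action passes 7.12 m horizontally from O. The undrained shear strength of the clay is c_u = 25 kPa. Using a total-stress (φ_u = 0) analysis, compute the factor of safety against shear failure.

Taking moments about the centre O, the resisting moment is provided by the undrained shear strength acting along the arc:
Arc length L_a = R·θ = 18.8·(63.1°·π/180) = 18.8·1.1013 = 20.70 m
M_R = c_u·L_a·R = 25·20.70·18.8 = 9731.1 kN·m/m
M_D = W·d = 1965·7.12 = 13990.8 kN·m/m
FS = M_R / M_D = 9731.1 / 13990.8 = 0.696

FS = 0.70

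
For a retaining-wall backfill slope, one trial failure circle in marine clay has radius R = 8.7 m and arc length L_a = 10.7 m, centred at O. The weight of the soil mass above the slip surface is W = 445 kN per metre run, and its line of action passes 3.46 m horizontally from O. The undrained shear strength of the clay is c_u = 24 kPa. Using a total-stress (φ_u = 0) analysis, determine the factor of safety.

FS = 1.45

Taking moments about the centre O, the resisting moment is provided by the undrained shear strength acting along the arc:
M_R = c_u·L_a·R = 24·10.70·8.7 = 2234.2 kN·m/m
M_D = W·d = 445·3.46 = 1539.7 kN·m/m
FS = M_R / M_D = 2234.2 / 1539.7 = 1.451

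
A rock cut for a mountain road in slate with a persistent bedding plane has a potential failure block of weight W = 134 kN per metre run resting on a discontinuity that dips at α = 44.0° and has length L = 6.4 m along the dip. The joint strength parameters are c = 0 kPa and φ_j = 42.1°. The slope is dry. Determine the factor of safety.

Resolving the block weight along and normal to the plane and applying the Mohr–Coulomb strength on the joint:
N' = W cosα = 134·cos44.0° = 96.4 kN/m
Driving force T = W sinα = 134·sin44.0° = 93.1 kN/m
Resisting force R = c·L + N'·tanφ_j = 0·6.4 + 96.4·tan42.1° = 0.0 + 87.1 = 87.1 kN/m
FS = R / T = 87.1 / 93.1 = 0.936

FS = 0.94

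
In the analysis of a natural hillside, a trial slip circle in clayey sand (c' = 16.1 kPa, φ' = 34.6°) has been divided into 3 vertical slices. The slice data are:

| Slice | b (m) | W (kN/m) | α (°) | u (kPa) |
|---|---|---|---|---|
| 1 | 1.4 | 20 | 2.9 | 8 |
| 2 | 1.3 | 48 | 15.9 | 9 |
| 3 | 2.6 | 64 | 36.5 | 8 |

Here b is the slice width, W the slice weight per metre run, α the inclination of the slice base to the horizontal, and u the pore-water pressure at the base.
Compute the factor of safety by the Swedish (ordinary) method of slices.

Ordinary method of slices: FS = Σ[c'·Δl_i + (W_i cosα_i − u_i·Δl_i)·tanφ'] / Σ W_i sinα_i, with Δl_i = b_i / cosα_i.
Slice 1: Δl = 1.4/cos2.9° = 1.402 m; N'_1 = 20·cos2.9° − 8·1.402 = 8.8; c'Δl = 22.57; W sinα = 1.0
Slice 2: Δl = 1.3/cos15.9° = 1.352 m; N'_2 = 48·cos15.9° − 9·1.352 = 34.0; c'Δl = 21.76; W sinα = 13.2
Slice 3: Δl = 2.6/cos36.5° = 3.234 m; N'_3 = 64·cos36.5° − 8·3.234 = 25.6; c'Δl = 52.07; W sinα = 38.1
Σc'Δl = 96.4 kN/m; ΣN' = 68.3 kN/m; ΣW sinα = 52.2 kN/m
Resisting = 96.4 + 68.3·tan34.6° = 96.4 + 47.1 = 143.5 kN/m
FS = 143.5 / 52.2 = 2.748

FS = 2.75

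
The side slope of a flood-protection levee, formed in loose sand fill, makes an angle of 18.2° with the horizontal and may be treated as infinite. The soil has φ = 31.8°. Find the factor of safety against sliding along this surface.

For a dry cohesionless infinite slope the factor of safety is FS = tanφ / tanβ.
FS = tan31.8° / tan18.2° = 0.6200 / 0.3288 = 1.886

FS = 1.89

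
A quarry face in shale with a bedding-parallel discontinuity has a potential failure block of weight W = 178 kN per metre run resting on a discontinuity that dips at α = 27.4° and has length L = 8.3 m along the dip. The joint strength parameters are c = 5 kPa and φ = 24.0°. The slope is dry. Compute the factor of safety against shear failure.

FS = 1.37

Resolving the block weight along and normal to the plane and applying the Mohr–Coulomb strength on the joint:
N' = W cosα = 178·cos27.4° = 158.0 kN/m
Driving force T = W sinα = 178·sin27.4° = 81.9 kN/m
Resisting force R = c·L + N'·tanφ = 5·8.3 + 158.0·tan24.0° = 41.5 + 70.4 = 111.9 kN/m
FS = R / T = 111.9 / 81.9 = 1.366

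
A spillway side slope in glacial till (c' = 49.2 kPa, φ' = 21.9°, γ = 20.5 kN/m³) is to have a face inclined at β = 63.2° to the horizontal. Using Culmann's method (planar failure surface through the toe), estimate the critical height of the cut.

H_c = 31.96 m

Culmann's analysis gives the critical failure plane at α_cr = (β + φ')/2 = (63.2 + 21.9)/2 = 42.5°, and the critical height
H_c = (4c'/γ) · sinβ cosφ' / [1 − cos(β − φ')]
    = (4·49.2/20.5) · sin63.2°·cos21.9° / [1 − cos(41.3°)]
    = 9.600 · 0.8926·0.9278 / [1 − 0.7513]
    = 9.600 · 0.8282 / 0.2487
    = 31.96 m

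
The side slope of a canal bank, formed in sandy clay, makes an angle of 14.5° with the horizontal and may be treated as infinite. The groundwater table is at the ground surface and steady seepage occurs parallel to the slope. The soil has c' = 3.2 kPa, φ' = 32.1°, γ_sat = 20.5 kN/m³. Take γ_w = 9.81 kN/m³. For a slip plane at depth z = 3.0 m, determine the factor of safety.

With seepage parallel to the slope and the water table at the surface, the effective normal stress on the slip plane uses the buoyant unit weight γ' = γ_sat − γ_w while the driving shear stress uses γ_sat:
FS = [c' + γ' z cos²β tanφ'] / [γ_sat z sinβ cosβ]
γ' = 20.5 − 9.81 = 10.69 kN/m³
Numerator = 3.2 + 10.69·3.0·cos²14.5°·tan32.1° = 3.2 + 10.69·3.0·0.9373·0.6273 = 22.056 kPa
Denominator = 20.5·3.0·sin14.5°·cos14.5° = 20.5·3.0·0.2504·0.9681 = 14.908 kPa
FS = 22.056 / 14.908 = 1.480

FS = 1.48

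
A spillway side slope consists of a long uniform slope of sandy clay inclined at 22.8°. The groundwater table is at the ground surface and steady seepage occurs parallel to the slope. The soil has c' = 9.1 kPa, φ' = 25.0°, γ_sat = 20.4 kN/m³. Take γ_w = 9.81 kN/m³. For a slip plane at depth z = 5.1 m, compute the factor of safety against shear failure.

With seepage parallel to the slope and the water table at the surface, the effective normal stress on the slip plane uses the buoyant unit weight γ' = γ_sat − γ_w while the driving shear stress uses γ_sat:
FS = [c' + γ' z cos²β tanφ'] / [γ_sat z sinβ cosβ]
γ' = 20.4 − 9.81 = 10.59 kN/m³
Numerator = 9.1 + 10.59·5.1·cos²22.8°·tan25.0° = 9.1 + 10.59·5.1·0.8498·0.4663 = 30.503 kPa
Denominator = 20.4·5.1·sin22.8°·cos22.8° = 20.4·5.1·0.3875·0.9219 = 37.167 kPa
FS = 30.503 / 37.167 = 0.821

FS = 0.82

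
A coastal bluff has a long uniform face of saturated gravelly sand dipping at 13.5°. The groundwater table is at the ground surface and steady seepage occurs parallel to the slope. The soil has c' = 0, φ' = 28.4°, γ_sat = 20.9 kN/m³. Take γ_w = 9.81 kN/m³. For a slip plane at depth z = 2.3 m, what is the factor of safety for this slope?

FS = 1.20

With seepage parallel to the slope and the water table at the surface, the effective normal stress on the slip plane uses the buoyant unit weight γ' = γ_sat − γ_w while the driving shear stress uses γ_sat:
FS = [c' + γ' z cos²β tanφ'] / [γ_sat z sinβ cosβ]
(For c' = 0 this reduces to FS = (γ'/γ_sat)·tanφ'/tanβ.)
γ' = 20.9 − 9.81 = 11.09 kN/m³
Numerator = 0.0 + 11.09·2.3·cos²13.5°·tan28.4° = 0.0 + 11.09·2.3·0.9455·0.5407 = 13.040 kPa
Denominator = 20.9·2.3·sin13.5°·cos13.5° = 20.9·2.3·0.2334·0.9724 = 10.912 kPa
FS = 13.040 / 10.912 = 1.195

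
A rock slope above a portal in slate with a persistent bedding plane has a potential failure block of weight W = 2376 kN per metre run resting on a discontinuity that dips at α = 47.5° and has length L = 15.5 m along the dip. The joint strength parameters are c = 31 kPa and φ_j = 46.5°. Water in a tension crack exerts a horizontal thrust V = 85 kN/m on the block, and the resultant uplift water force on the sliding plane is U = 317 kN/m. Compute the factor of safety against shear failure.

Resolving the block weight along and normal to the plane and applying the Mohr–Coulomb strength on the joint:
N' = W cosα − U − V sinα = 2376·cos47.5° − 317 − 85·sin47.5° = 1225.5 kN/m
Driving force T = W sinα + V cosα = 2376·sin47.5° + 85·cos47.5° = 1809.2 kN/m
Resisting force R = c·L + N'·tanφ_j = 31·15.5 + 1225.5·tan46.5° = 480.5 + 1291.4 = 1771.9 kN/m
FS = R / T = 1771.9 / 1809.2 = 0.979

FS = 0.98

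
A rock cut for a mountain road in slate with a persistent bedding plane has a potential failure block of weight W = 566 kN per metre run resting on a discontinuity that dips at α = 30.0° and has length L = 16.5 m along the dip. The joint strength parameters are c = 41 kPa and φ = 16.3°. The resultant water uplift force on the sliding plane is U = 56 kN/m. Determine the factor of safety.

Resolving the block weight along and normal to the plane and applying the Mohr–Coulomb strength on the joint:
N' = W cosα − U = 566·cos30.0° − 56 = 434.2 kN/m
Driving force T = W sinα = 566·sin30.0° = 283.0 kN/m
Resisting force R = c·L + N'·tanφ = 41·16.5 + 434.2·tan16.3° = 676.5 + 127.0 = 803.5 kN/m
FS = R / T = 803.5 / 283.0 = 2.839

FS = 2.84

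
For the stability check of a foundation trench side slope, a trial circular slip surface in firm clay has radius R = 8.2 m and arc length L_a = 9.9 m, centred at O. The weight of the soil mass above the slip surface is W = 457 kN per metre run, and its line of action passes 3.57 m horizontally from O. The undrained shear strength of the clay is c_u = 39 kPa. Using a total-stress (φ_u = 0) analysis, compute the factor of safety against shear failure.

Taking moments about the centre O, the resisting moment is provided by the undrained shear strength acting along the arc:
M_R = c_u·L_a·R = 39·9.90·8.2 = 3166.0 kN·m/m
M_D = W·d = 457·3.57 = 1631.5 kN·m/m
FS = M_R / M_D = 3166.0 / 1631.5 = 1.941

FS = 1.94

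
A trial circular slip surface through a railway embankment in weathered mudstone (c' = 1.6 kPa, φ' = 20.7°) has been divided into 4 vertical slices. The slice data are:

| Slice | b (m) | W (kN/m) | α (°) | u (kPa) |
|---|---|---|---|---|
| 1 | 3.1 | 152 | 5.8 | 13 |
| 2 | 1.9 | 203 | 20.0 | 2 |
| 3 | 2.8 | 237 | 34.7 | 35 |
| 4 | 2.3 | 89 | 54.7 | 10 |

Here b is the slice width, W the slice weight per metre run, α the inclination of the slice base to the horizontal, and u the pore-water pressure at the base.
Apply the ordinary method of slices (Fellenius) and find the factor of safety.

FS = 0.57

Ordinary method of slices: FS = Σ[c'·Δl_i + (W_i cosα_i − u_i·Δl_i)·tanφ'] / Σ W_i sinα_i, with Δl_i = b_i / cosα_i.
Slice 1: Δl = 3.1/cos5.8° = 3.116 m; N'_1 = 152·cos5.8° − 13·3.116 = 110.7; c'Δl = 4.99; W sinα = 15.4
Slice 2: Δl = 1.9/cos20.0° = 2.022 m; N'_2 = 203·cos20.0° − 2·2.022 = 186.7; c'Δl = 3.24; W sinα = 69.4
Slice 3: Δl = 2.8/cos34.7° = 3.406 m; N'_3 = 237·cos34.7° − 35·3.406 = 75.6; c'Δl = 5.45; W sinα = 134.9
Slice 4: Δl = 2.3/cos54.7° = 3.980 m; N'_4 = 89·cos54.7° − 10·3.980 = 11.6; c'Δl = 6.37; W sinα = 72.6
Σc'Δl = 20.0 kN/m; ΣN' = 384.7 kN/m; ΣW sinα = 292.3 kN/m
Resisting = 20.0 + 384.7·tan20.7° = 20.0 + 145.4 = 165.4 kN/m
FS = 165.4 / 292.3 = 0.566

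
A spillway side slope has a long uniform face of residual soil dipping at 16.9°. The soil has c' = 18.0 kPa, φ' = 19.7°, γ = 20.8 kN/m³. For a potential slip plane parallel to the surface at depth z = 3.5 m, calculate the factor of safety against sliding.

For an infinite slope with a slip plane parallel to the surface (no pore pressure): FS = [c' + γz cos²β tanφ'] / [γz sinβ cosβ].
γz = 20.8·3.5 = 72.80 kN/m²
Numerator = 18.0 + 72.80·cos²16.9°·tan19.7° = 18.0 + 72.80·0.9155·0.3581 = 41.863 kPa
Denominator = 72.80·sin16.9°·cos16.9° = 72.80·0.2907·0.9568 = 20.249 kPa
FS = 41.863 / 20.249 = 2.067

FS = 2.07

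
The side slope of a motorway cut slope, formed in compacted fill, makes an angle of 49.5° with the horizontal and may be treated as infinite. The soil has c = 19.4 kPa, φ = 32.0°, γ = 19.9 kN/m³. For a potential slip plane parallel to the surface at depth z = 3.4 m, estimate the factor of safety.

For an infinite slope with a slip plane parallel to the surface (no pore pressure): FS = [c + γz cos²β tanφ] / [γz sinβ cosβ].
γz = 19.9·3.4 = 67.66 kN/m²
Numerator = 19.4 + 67.66·cos²49.5°·tan32.0° = 19.4 + 67.66·0.4218·0.6249 = 37.232 kPa
Denominator = 67.66·sin49.5°·cos49.5° = 67.66·0.7604·0.6494 = 33.413 kPa
FS = 37.232 / 33.413 = 1.114

FS = 1.11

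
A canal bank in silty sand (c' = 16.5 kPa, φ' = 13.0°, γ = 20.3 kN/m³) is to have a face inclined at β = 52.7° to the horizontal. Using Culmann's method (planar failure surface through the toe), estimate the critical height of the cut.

H_c = 10.93 m

Culmann's analysis gives the critical failure plane at α_cr = (β + φ')/2 = (52.7 + 13.0)/2 = 32.9°, and the critical height
H_c = (4c'/γ) · sinβ cosφ' / [1 − cos(β − φ')]
    = (4·16.5/20.3) · sin52.7°·cos13.0° / [1 − cos(39.7°)]
    = 3.251 · 0.7955·0.9744 / [1 − 0.7694]
    = 3.251 · 0.7751 / 0.2306
    = 10.93 m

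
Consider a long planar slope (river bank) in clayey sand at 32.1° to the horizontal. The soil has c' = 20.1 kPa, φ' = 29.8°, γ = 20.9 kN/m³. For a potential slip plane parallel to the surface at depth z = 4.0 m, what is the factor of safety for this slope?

FS = 1.45

For an infinite slope with a slip plane parallel to the surface (no pore pressure): FS = [c' + γz cos²β tanφ'] / [γz sinβ cosβ].
γz = 20.9·4.0 = 83.60 kN/m²
Numerator = 20.1 + 83.60·cos²32.1°·tan29.8° = 20.1 + 83.60·0.7176·0.5727 = 54.458 kPa
Denominator = 83.60·sin32.1°·cos32.1° = 83.60·0.5314·0.8471 = 37.633 kPa
FS = 54.458 / 37.633 = 1.447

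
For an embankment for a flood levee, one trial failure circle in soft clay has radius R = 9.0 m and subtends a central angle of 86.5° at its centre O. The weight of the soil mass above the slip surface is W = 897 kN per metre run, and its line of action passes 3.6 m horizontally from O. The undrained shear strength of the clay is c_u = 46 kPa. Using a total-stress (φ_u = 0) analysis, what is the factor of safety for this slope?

FS = 1.74

Taking moments about the centre O, the resisting moment is provided by the undrained shear strength acting along the arc:
Arc length L_a = R·θ = 9.0·(86.5°·π/180) = 9.0·1.5097 = 13.59 m
M_R = c_u·L_a·R = 46·13.59·9.0 = 5625.2 kN·m/m
M_D = W·d = 897·3.6 = 3229.2 kN·m/m
FS = M_R / M_D = 5625.2 / 3229.2 = 1.742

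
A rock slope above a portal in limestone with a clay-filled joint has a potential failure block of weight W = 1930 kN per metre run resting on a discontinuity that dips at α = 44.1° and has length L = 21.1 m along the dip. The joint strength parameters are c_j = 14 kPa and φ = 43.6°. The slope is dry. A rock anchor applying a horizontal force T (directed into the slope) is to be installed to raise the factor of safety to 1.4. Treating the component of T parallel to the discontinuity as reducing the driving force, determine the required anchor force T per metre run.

T = 159 kN/m

Resolving forces along and normal to the sliding plane, with the horizontal anchor force T adding T·sinα to the effective normal force and T·cosα acting up the plane against the driving force:
FS = [c_jL + (W cosα + T sinα) tanφ] / [W sinα − T cosα]
Without the anchor: N' = 1386.0 kN/m, driving T_d = 1343.1 kN/m, resisting R = 14·21.1 + 1386.0·tan43.6° = 1615.3 kN/m, FS = 1.20.
Setting FS = 1.4 and solving for T:
1.4·(1343.1 − T cos44.1°) = 1615.3 + T sin44.1°·tan43.6°
T·(sin44.1°·tan43.6° + 1.4·cos44.1°) = 1.4·1343.1 − 1615.3
T·(0.6959·0.9523 + 1.4·0.7181) = 1880.4 − 1615.3 = 265.1
T·1.6681 = 265.1
T = 158.9 kN/m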